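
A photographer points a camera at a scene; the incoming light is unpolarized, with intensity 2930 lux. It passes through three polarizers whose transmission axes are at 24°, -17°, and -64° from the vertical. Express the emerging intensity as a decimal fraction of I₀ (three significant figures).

I/I₀ ≈ 0.132

Unpolarized light through the first polarizer → I₁ = 2930 lux/2 = 1465 lux, polarized at 24°.
I₂ = I₁ · cos²(41°) = 1465 · 0.5696 = 834.4 lux.
I₃ = I₂ · cos²(47°) = 834.4 · 0.4651 = 388.1 lux.
Transmitted fraction = 0.1325.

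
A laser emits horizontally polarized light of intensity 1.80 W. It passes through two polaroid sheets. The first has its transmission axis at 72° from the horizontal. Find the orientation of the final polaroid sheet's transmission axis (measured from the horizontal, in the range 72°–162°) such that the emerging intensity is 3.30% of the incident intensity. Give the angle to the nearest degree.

θ ≈ 126°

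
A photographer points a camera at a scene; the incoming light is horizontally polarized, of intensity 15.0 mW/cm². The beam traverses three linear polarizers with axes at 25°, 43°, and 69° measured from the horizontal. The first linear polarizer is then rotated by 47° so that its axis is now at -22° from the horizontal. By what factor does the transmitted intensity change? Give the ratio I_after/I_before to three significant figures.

Before rotation:
I₁ = I₀ cos²(25° − 0°) = I₀ cos²(25°) = 0.8214 I₀.
I₂ = I₁ cos²(43° − 25°) = 0.8214 I₀ · cos²(18°) = 0.743 I₀.
I₃ = I₂ cos²(69° − 43°) = 0.743 I₀ · cos²(26°) = 0.6002 I₀.
After rotation:
I₁ = I₀ cos²(-22° − 0°) = I₀ cos²(22°) = 0.8597 I₀.
I₂ = I₁ cos²(43° + 22°) = 0.8597 I₀ · cos²(65°) = 0.1535 I₀.
I₃ = I₂ cos²(69° − 43°) = 0.1535 I₀ · cos²(26°) = 0.124 I₀.
Ratio = 0.124 / 0.6002 = 0.2067.

I_new/I_old ≈ 0.207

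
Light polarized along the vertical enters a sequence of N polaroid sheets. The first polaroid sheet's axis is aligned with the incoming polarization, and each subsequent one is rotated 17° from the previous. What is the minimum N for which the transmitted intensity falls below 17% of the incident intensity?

First polarizer is aligned with the polarization: full transmission.
Each further stage multiplies by cos²(17°) = 0.9145.
After N polarizers: T = 0.9145^(N−1). Require T < 0.17 ⇒ N−1 > ln(0.17)/ln(0.9145) = 19.83, so N−1 ≥ 20 and N = 21.
Check: N=21 gives T = 0.1674 < 0.17; N=20 gives T = 0.1831.

N = 21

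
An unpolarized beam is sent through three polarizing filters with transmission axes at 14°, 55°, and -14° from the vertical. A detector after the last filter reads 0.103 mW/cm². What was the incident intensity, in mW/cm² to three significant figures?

I₀ ≈ 2.82 mW/cm²

Unpolarized light through the first polarizer → I₁ = ½ I₀, now polarized at 14°.
I₂ = I₁ cos²(55° − 14°) = 0.5 I₀ · cos²(41°) = 0.2848 I₀.
I₃ = I₂ cos²(-14° − 55°) = 0.2848 I₀ · cos²(69°) = 0.03658 I₀.
So 0.103 mW/cm² = 0.03658 I₀, giving I₀ = 0.103/0.03658 = 2.816 mW/cm².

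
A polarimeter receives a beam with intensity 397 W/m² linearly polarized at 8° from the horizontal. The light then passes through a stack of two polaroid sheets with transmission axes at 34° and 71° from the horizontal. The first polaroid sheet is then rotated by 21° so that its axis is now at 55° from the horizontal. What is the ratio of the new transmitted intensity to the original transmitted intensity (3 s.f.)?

Before rotation:
I₁ = I₀ cos²(34° − 8°) = I₀ cos²(26°) = 0.8078 I₀.
I₂ = I₁ cos²(71° − 34°) = 0.8078 I₀ · cos²(37°) = 0.5152 I₀.
After rotation:
I₁ = I₀ cos²(55° − 8°) = I₀ cos²(47°) = 0.4651 I₀.
I₂ = I₁ cos²(71° − 55°) = 0.4651 I₀ · cos²(16°) = 0.4298 I₀.
Ratio = 0.4298 / 0.5152 = 0.8341.

I_new/I_old ≈ 0.834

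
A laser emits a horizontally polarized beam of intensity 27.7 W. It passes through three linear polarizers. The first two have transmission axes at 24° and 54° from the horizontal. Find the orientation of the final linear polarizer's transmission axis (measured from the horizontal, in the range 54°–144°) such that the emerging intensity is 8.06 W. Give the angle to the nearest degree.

θ ≈ 101°

I₁ = I₀ cos²(24° − 0°) = I₀ cos²(24°) = 0.8346 I₀.
I₂ = I₁ cos²(54° − 24°) = 0.8346 I₀ · cos²(30°) = 0.6259 I₀.
Target fraction: 8.06 / 27.7 W = 0.291 of I₀.
Need I₃/I₀ = 0.291, so cos²(θ − 54°) = 0.291 / 0.6259 = 0.4649.
θ − 54° = arccos(√0.4649) = 47.0°, giving θ ≈ 54 + 47.0 = 101.0°.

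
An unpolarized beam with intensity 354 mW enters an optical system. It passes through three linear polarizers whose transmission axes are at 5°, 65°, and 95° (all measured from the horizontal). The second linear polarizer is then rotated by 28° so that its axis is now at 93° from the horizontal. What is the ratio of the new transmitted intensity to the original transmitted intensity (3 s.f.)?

Before rotation:
Unpolarized light through the first polarizer → I₁ = ½ I₀, now polarized at 5°.
I₂ = I₁ cos²(65° − 5°) = 0.5 I₀ · cos²(60°) = 0.125 I₀.
I₃ = I₂ cos²(95° − 65°) = 0.125 I₀ · cos²(30°) = 0.09375 I₀.
After rotation:
Unpolarized light through the first polarizer → I₁ = ½ I₀, now polarized at 5°.
I₂ = I₁ cos²(93° − 5°) = 0.5 I₀ · cos²(88°) = 0.000609 I₀.
I₃ = I₂ cos²(95° − 93°) = 0.000609 I₀ · cos²(2°) = 0.0006082 I₀.
Ratio = 0.0006082 / 0.09375 = 0.006488.

I_new/I_old ≈ 0.00649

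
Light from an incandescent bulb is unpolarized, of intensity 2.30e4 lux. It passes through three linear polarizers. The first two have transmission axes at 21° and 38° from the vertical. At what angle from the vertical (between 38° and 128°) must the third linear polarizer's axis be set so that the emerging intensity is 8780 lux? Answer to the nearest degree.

θ ≈ 62°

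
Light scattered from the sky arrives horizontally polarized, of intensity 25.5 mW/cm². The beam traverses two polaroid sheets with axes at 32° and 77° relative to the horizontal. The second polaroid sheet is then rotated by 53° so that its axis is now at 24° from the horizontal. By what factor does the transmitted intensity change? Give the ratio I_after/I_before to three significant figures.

Before rotation:
I₁ = I₀ cos²(32° − 0°) = I₀ cos²(32°) = 0.7192 I₀.
I₂ = I₁ cos²(77° − 32°) = 0.7192 I₀ · cos²(45°) = 0.3596 I₀.
After rotation:
I₁ = I₀ cos²(32° − 0°) = I₀ cos²(32°) = 0.7192 I₀.
I₂ = I₁ cos²(24° − 32°) = 0.7192 I₀ · cos²(8°) = 0.7053 I₀.
Ratio = 0.7053 / 0.3596 = 1.961.

I_new/I_old ≈ 1.96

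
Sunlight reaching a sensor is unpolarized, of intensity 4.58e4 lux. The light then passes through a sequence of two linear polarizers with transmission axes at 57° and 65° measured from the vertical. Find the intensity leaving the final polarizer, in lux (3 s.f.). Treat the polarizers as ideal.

Unpolarized light through the first polarizer → I₁ = 4.58e4 lux/2 = 2.29e+04 lux, polarized at 57°.
I₂ = I₁ · cos²(8°) = 2.29e+04 · 0.9806 = 2.246e+04 lux.

I ≈ 2.25e4 lux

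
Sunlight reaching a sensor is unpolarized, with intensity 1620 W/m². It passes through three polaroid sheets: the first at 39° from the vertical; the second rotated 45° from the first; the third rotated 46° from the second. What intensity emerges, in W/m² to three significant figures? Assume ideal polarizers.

Unpolarized light through the first polarizer → I₁ = 1620 W/m²/2 = 810 W/m², polarized at 39°.
I₂ = I₁ · cos²(45°) = 810 · 0.5 = 405 W/m².
I₃ = I₂ · cos²(46°) = 405 · 0.4826 = 195.4 W/m².

I ≈ 195 W/m²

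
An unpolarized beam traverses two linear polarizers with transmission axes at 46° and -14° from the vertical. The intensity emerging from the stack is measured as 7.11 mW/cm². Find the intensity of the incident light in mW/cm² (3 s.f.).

I₀ ≈ 56.9 mW/cm²

Unpolarized light through the first polarizer → I₁ = ½ I₀, now polarized at 46°.
I₂ = I₁ cos²(-14° − 46°) = 0.5 I₀ · cos²(60°) = 0.125 I₀.
So 7.11 mW/cm² = 0.125 I₀, giving I₀ = 7.11/0.125 = 56.88 mW/cm².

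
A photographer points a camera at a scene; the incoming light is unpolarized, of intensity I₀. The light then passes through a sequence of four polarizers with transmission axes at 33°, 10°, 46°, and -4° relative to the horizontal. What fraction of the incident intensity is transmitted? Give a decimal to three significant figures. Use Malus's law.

Unpolarized light through the first polarizer → I₁ = ½ I₀, now polarized at 33°.
I₂ = I₁ cos²(10° − 33°) = 0.5 I₀ · cos²(23°) = 0.4237 I₀.
I₃ = I₂ cos²(46° − 10°) = 0.4237 I₀ · cos²(36°) = 0.2773 I₀.
I₄ = I₃ cos²(-4° − 46°) = 0.2773 I₀ · cos²(50°) = 0.1146 I₀.
Transmitted fraction = 0.1146.

≈ 0.115 I₀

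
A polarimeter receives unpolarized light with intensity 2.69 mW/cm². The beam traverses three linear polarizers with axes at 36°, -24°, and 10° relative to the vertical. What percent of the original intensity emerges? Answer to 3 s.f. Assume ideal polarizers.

Unpolarized light through the first polarizer → I₁ = 2.69 mW/cm²/2 = 1.345 mW/cm², polarized at 36°.
I₂ = I₁ · cos²(60°) = 1.345 · 0.25 = 0.3363 mW/cm².
I₃ = I₂ · cos²(34°) = 0.3363 · 0.6873 = 0.2311 mW/cm².
That is 8.591% of the incident intensity.

≈ 8.59%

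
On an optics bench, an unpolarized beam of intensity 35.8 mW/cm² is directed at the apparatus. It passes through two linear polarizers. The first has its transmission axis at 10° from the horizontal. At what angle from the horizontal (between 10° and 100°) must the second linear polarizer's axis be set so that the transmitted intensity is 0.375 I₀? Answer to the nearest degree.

θ ≈ 40°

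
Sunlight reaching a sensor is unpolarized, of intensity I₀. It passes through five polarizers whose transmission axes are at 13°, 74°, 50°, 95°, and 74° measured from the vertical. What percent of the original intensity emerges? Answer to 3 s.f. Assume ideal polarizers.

≈ 4.27%

Unpolarized light through the first polarizer → I₁ = ½ I₀, now polarized at 13°.
I₂ = I₁ cos²(74° − 13°) = 0.5 I₀ · cos²(61°) = 0.1175 I₀.
I₃ = I₂ cos²(50° − 74°) = 0.1175 I₀ · cos²(24°) = 0.09808 I₀.
I₄ = I₃ cos²(95° − 50°) = 0.09808 I₀ · cos²(45°) = 0.04904 I₀.
I₅ = I₄ cos²(74° − 95°) = 0.04904 I₀ · cos²(21°) = 0.04274 I₀.
That is 4.274% of the incident intensity.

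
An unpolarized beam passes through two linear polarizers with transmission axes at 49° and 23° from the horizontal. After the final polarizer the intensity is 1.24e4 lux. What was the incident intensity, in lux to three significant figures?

Unpolarized light through the first polarizer → I₁ = ½ I₀, now polarized at 49°.
I₂ = I₁ cos²(23° − 49°) = 0.5 I₀ · cos²(26°) = 0.4039 I₀.
So 1.24e4 lux = 0.4039 I₀, giving I₀ = 1.24e4/0.4039 = 3.07e+04 lux.

I₀ ≈ 3.07e4 lux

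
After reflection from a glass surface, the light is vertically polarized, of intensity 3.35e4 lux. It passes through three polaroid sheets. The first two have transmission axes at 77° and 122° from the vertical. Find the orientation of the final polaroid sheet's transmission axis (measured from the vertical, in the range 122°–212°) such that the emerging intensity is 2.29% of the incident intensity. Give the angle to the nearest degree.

θ ≈ 140°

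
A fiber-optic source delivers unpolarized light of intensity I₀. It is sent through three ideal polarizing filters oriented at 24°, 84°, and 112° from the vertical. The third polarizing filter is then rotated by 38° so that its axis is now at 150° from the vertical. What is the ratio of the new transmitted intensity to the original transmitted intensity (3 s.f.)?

Before rotation:
Unpolarized light through the first polarizer → I₁ = ½ I₀, now polarized at 24°.
I₂ = I₁ cos²(84° − 24°) = 0.5 I₀ · cos²(60°) = 0.125 I₀.
I₃ = I₂ cos²(112° − 84°) = 0.125 I₀ · cos²(28°) = 0.09745 I₀.
After rotation:
Unpolarized light through the first polarizer → I₁ = ½ I₀, now polarized at 24°.
I₂ = I₁ cos²(84° − 24°) = 0.5 I₀ · cos²(60°) = 0.125 I₀.
I₃ = I₂ cos²(150° − 84°) = 0.125 I₀ · cos²(66°) = 0.02068 I₀.
Ratio = 0.02068 / 0.09745 = 0.2122.

I_new/I_old ≈ 0.212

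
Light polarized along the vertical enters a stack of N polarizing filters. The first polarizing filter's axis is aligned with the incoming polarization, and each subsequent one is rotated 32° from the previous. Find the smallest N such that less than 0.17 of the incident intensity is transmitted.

N = 7

First polarizer is aligned with the polarization: full transmission.
Each further stage multiplies by cos²(32°) = 0.7192.
After N polarizers: T = 0.7192^(N−1). Require T < 0.17 ⇒ N−1 > ln(0.17)/ln(0.7192) = 5.38, so N−1 ≥ 6 and N = 7.
Check: N=7 gives T = 0.1384 < 0.17; N=6 gives T = 0.1924.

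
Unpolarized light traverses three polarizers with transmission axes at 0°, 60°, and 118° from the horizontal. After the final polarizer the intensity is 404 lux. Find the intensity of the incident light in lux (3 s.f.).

I₀ ≈ 1.15e4 lux

Unpolarized light through the first polarizer → I₁ = ½ I₀, now polarized at 0°.
I₂ = I₁ cos²(60° − 0°) = 0.5 I₀ · cos²(60°) = 0.125 I₀.
I₃ = I₂ cos²(118° − 60°) = 0.125 I₀ · cos²(58°) = 0.0351 I₀.
So 404 lux = 0.0351 I₀, giving I₀ = 404/0.0351 = 1.151e+04 lux.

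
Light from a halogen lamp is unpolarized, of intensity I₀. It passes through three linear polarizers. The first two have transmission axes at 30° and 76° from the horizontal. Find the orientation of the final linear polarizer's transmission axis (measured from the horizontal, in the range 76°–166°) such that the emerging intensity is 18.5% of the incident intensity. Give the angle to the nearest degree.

θ ≈ 105°

Unpolarized light through the first polarizer → I₁ = ½ I₀, now polarized at 30°.
I₂ = I₁ cos²(76° − 30°) = 0.5 I₀ · cos²(46°) = 0.2413 I₀.
Need I₃/I₀ = 0.185, so cos²(θ − 76°) = 0.185 / 0.2413 = 0.7668.
θ − 76° = arccos(√0.7668) = 28.9°, giving θ ≈ 76 + 28.9 = 104.9°.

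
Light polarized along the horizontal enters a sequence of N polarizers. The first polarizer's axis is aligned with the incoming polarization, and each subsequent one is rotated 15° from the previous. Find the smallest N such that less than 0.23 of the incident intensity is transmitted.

N = 23

First polarizer is aligned with the polarization: full transmission.
Each further stage multiplies by cos²(15°) = 0.933.
After N polarizers: T = 0.933^(N−1). Require T < 0.23 ⇒ N−1 > ln(0.23)/ln(0.933) = 21.20, so N−1 ≥ 22 and N = 23.
Check: N=23 gives T = 0.2175 < 0.23; N=22 gives T = 0.2332.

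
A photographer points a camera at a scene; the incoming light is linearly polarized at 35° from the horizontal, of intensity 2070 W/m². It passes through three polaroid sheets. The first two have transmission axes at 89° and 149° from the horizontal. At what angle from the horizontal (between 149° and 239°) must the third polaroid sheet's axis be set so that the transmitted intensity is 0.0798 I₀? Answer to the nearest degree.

I₁ = I₀ cos²(89° − 35°) = I₀ cos²(54°) = 0.3455 I₀.
I₂ = I₁ cos²(149° − 89°) = 0.3455 I₀ · cos²(60°) = 0.08637 I₀.
Need I₃/I₀ = 0.0798, so cos²(θ − 149°) = 0.0798 / 0.08637 = 0.9239.
θ − 149° = arccos(√0.9239) = 16.0°, giving θ ≈ 149 + 16.0 = 165.0°.

θ ≈ 165°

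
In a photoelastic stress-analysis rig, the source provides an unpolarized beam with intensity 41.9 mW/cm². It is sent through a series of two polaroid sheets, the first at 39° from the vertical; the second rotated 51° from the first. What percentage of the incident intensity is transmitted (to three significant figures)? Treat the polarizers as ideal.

≈ 19.8%

Unpolarized light through the first polarizer → I₁ = 41.9 mW/cm²/2 = 20.95 mW/cm², polarized at 39°.
I₂ = I₁ · cos²(51°) = 20.95 · 0.396 = 8.297 mW/cm².
That is 19.8% of the incident intensity.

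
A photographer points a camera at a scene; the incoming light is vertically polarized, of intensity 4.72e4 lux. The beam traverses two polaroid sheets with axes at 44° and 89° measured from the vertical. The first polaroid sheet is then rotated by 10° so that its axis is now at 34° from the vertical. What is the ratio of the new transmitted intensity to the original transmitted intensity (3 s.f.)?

Before rotation:
By Malus's law, I₁ = I₀ cos²(44° − 0°) = I₀ cos²(44°) = 0.5174 I₀.
I₂ = I₁ cos²(89° − 44°) = 0.5174 I₀ · cos²(45°) = 0.2587 I₀.
After rotation:
I₁ = I₀ cos²(34° − 0°) = I₀ cos²(34°) = 0.6873 I₀.
I₂ = I₁ cos²(89° − 34°) = 0.6873 I₀ · cos²(55°) = 0.2261 I₀.
Ratio = 0.2261 / 0.2587 = 0.874.

I_new/I_old ≈ 0.874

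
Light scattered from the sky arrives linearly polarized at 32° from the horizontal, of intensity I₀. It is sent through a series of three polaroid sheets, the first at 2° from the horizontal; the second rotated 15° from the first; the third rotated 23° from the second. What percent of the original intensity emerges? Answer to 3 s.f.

≈ 59.3%

I₁ = I₀ cos²(2° − 32°) = I₀ cos²(30°) = 0.75 I₀.
I₂ = I₁ cos²(15°) = 0.75 · 0.933 I₀ = 0.6998 I₀.
I₃ = I₂ cos²(23°) = 0.6998 · 0.8473 I₀ = 0.5929 I₀.
That is 59.29% of the incident intensity.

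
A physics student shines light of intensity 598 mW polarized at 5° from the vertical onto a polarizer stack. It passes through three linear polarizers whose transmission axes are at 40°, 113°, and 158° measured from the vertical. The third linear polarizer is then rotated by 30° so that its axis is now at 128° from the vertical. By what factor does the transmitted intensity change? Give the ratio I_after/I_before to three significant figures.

Before rotation:
I₁ = I₀ cos²(40° − 5°) = I₀ cos²(35°) = 0.671 I₀.
I₂ = I₁ cos²(113° − 40°) = 0.671 I₀ · cos²(73°) = 0.05736 I₀.
I₃ = I₂ cos²(158° − 113°) = 0.05736 I₀ · cos²(45°) = 0.02868 I₀.
After rotation:
I₁ = I₀ cos²(40° − 5°) = I₀ cos²(35°) = 0.671 I₀.
I₂ = I₁ cos²(113° − 40°) = 0.671 I₀ · cos²(73°) = 0.05736 I₀.
I₃ = I₂ cos²(128° − 113°) = 0.05736 I₀ · cos²(15°) = 0.05352 I₀.
Ratio = 0.05352 / 0.02868 = 1.866.

I_new/I_old ≈ 1.87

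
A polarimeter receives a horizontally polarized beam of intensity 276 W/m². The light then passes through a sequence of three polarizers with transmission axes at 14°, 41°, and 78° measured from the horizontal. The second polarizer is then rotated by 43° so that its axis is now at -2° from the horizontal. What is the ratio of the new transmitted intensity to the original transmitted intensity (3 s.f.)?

I_new/I_old ≈ 0.0550

Before rotation:
I₁ = I₀ cos²(14° − 0°) = I₀ cos²(14°) = 0.9415 I₀.
I₂ = I₁ cos²(41° − 14°) = 0.9415 I₀ · cos²(27°) = 0.7474 I₀.
I₃ = I₂ cos²(78° − 41°) = 0.7474 I₀ · cos²(37°) = 0.4767 I₀.
After rotation:
I₁ = I₀ cos²(14° − 0°) = I₀ cos²(14°) = 0.9415 I₀.
I₂ = I₁ cos²(-2° − 14°) = 0.9415 I₀ · cos²(16°) = 0.8699 I₀.
I₃ = I₂ cos²(78° + 2°) = 0.8699 I₀ · cos²(80°) = 0.02623 I₀.
Ratio = 0.02623 / 0.4767 = 0.05503.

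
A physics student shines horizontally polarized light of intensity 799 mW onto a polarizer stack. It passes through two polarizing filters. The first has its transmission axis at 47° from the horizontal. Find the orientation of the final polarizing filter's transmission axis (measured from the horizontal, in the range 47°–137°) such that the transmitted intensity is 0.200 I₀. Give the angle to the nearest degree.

θ ≈ 96°

By Malus's law, I₁ = I₀ cos²(47° − 0°) = I₀ cos²(47°) = 0.4651 I₀.
Need I₂/I₀ = 0.2, so cos²(θ − 47°) = 0.2 / 0.4651 = 0.43.
θ − 47° = arccos(√0.43) = 49.0°, giving θ ≈ 47 + 49.0 = 96.0°.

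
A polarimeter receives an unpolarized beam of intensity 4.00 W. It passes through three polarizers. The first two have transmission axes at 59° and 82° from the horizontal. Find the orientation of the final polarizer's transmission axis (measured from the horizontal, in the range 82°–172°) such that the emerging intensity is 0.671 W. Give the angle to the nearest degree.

θ ≈ 133°

Unpolarized light through the first polarizer → I₁ = ½ I₀, now polarized at 59°.
I₂ = I₁ cos²(82° − 59°) = 0.5 I₀ · cos²(23°) = 0.4237 I₀.
Target fraction: 0.671 / 4.00 W = 0.1678 of I₀.
Need I₃/I₀ = 0.1678, so cos²(θ − 82°) = 0.1678 / 0.4237 = 0.396.
θ − 82° = arccos(√0.396) = 51.0°, giving θ ≈ 82 + 51.0 = 133.0°.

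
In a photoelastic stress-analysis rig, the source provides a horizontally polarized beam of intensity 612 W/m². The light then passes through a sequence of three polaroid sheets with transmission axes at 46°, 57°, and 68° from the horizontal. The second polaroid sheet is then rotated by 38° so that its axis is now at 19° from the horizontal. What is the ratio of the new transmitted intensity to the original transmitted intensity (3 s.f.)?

I_new/I_old ≈ 0.368

Before rotation:
I₁ = I₀ cos²(46° − 0°) = I₀ cos²(46°) = 0.4826 I₀.
I₂ = I₁ cos²(57° − 46°) = 0.4826 I₀ · cos²(11°) = 0.465 I₀.
I₃ = I₂ cos²(68° − 57°) = 0.465 I₀ · cos²(11°) = 0.4481 I₀.
After rotation:
I₁ = I₀ cos²(46° − 0°) = I₀ cos²(46°) = 0.4826 I₀.
I₂ = I₁ cos²(19° − 46°) = 0.4826 I₀ · cos²(27°) = 0.3831 I₀.
I₃ = I₂ cos²(68° − 19°) = 0.3831 I₀ · cos²(49°) = 0.1649 I₀.
Ratio = 0.1649 / 0.4481 = 0.368.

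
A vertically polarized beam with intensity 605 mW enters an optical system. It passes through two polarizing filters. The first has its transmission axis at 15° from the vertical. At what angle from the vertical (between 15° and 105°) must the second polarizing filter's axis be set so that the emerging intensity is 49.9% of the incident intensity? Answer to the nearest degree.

I₁ = I₀ cos²(15° − 0°) = I₀ cos²(15°) = 0.933 I₀.
Need I₂/I₀ = 0.499, so cos²(θ − 15°) = 0.499 / 0.933 = 0.5348.
θ − 15° = arccos(√0.5348) = 43.0°, giving θ ≈ 15 + 43.0 = 58.0°.

θ ≈ 58°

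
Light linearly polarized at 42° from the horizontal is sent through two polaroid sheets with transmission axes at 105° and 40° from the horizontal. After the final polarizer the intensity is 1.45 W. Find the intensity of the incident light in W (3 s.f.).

By Malus's law, I₁ = I₀ cos²(105° − 42°) = I₀ cos²(63°) = 0.2061 I₀.
I₂ = I₁ cos²(40° − 105°) = 0.2061 I₀ · cos²(65°) = 0.03681 I₀.
So 1.45 W = 0.03681 I₀, giving I₀ = 1.45/0.03681 = 39.39 W.

I₀ ≈ 39.4 W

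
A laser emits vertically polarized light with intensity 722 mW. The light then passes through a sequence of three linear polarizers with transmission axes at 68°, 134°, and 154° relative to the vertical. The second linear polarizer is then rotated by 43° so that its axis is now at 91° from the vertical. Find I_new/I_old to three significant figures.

Before rotation:
I₁ = I₀ cos²(68° − 0°) = I₀ cos²(68°) = 0.1403 I₀.
I₂ = I₁ cos²(134° − 68°) = 0.1403 I₀ · cos²(66°) = 0.02322 I₀.
I₃ = I₂ cos²(154° − 134°) = 0.02322 I₀ · cos²(20°) = 0.0205 I₀.
After rotation:
I₁ = I₀ cos²(68° − 0°) = I₀ cos²(68°) = 0.1403 I₀.
I₂ = I₁ cos²(91° − 68°) = 0.1403 I₀ · cos²(23°) = 0.1189 I₀.
I₃ = I₂ cos²(154° − 91°) = 0.1189 I₀ · cos²(63°) = 0.02451 I₀.
Ratio = 0.02451 / 0.0205 = 1.195.

I_new/I_old ≈ 1.20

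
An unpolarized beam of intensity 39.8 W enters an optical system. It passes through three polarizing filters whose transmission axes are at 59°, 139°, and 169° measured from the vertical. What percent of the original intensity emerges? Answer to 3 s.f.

Unpolarized light through the first polarizer → I₁ = 39.8 W/2 = 19.9 W, polarized at 59°.
I₂ = I₁ · cos²(80°) = 19.9 · 0.03015 = 0.6001 W.
I₃ = I₂ · cos²(30°) = 0.6001 · 0.75 = 0.45 W.
That is 1.131% of the incident intensity.

≈ 1.13%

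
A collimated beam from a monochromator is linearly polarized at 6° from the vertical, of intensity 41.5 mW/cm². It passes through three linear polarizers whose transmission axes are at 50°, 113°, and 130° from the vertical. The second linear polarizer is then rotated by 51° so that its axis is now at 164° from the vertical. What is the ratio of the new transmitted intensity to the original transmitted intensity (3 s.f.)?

I_new/I_old ≈ 0.603

Before rotation:
I₁ = I₀ cos²(50° − 6°) = I₀ cos²(44°) = 0.5174 I₀.
I₂ = I₁ cos²(113° − 50°) = 0.5174 I₀ · cos²(63°) = 0.1067 I₀.
I₃ = I₂ cos²(130° − 113°) = 0.1067 I₀ · cos²(17°) = 0.09753 I₀.
After rotation:
I₁ = I₀ cos²(50° − 6°) = I₀ cos²(44°) = 0.5174 I₀.
Angle between axes 1 and 2: 66°. I₂ = 0.5174 I₀ · cos²(66°) = 0.0856 I₀.
I₃ = I₂ cos²(130° − 164°) = 0.0856 I₀ · cos²(34°) = 0.05884 I₀.
Ratio = 0.05884 / 0.09753 = 0.6032.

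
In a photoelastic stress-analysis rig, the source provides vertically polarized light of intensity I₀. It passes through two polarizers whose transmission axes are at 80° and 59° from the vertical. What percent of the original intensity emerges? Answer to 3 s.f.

≈ 2.63%

I₁ = I₀ cos²(80° − 0°) = I₀ cos²(80°) = 0.03015 I₀.
I₂ = I₁ cos²(59° − 80°) = 0.03015 I₀ · cos²(21°) = 0.02628 I₀.
That is 2.628% of the incident intensity.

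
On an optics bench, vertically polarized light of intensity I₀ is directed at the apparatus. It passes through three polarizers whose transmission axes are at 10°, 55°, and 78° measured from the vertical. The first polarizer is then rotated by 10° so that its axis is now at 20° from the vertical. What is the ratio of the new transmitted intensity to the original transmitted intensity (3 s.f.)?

I_new/I_old ≈ 1.22

Before rotation:
By Malus's law, I₁ = I₀ cos²(10° − 0°) = I₀ cos²(10°) = 0.9698 I₀.
I₂ = I₁ cos²(55° − 10°) = 0.9698 I₀ · cos²(45°) = 0.4849 I₀.
I₃ = I₂ cos²(78° − 55°) = 0.4849 I₀ · cos²(23°) = 0.4109 I₀.
After rotation:
I₁ = I₀ cos²(20° − 0°) = I₀ cos²(20°) = 0.883 I₀.
I₂ = I₁ cos²(55° − 20°) = 0.883 I₀ · cos²(35°) = 0.5925 I₀.
I₃ = I₂ cos²(78° − 55°) = 0.5925 I₀ · cos²(23°) = 0.5021 I₀.
Ratio = 0.5021 / 0.4109 = 1.222.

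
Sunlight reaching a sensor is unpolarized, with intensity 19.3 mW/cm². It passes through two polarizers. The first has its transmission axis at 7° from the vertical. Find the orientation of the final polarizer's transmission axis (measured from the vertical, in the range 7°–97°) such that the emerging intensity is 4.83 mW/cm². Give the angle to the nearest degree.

θ ≈ 52°

Unpolarized light through the first polarizer → I₁ = ½ I₀, now polarized at 7°.
Target fraction: 4.83 / 19.3 mW/cm² = 0.2503 of I₀.
Need I₂/I₀ = 0.2503, so cos²(θ − 7°) = 0.2503 / 0.5 = 0.5005.
θ − 7° = arccos(√0.5005) = 45.0°, giving θ ≈ 7 + 45.0 = 52.0°.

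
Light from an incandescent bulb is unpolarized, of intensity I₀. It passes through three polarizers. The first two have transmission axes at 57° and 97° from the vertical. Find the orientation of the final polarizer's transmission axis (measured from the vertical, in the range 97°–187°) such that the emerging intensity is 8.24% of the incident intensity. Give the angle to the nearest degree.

Unpolarized light through the first polarizer → I₁ = ½ I₀, now polarized at 57°.
I₂ = I₁ cos²(97° − 57°) = 0.5 I₀ · cos²(40°) = 0.2934 I₀.
Need I₃/I₀ = 0.0824, so cos²(θ − 97°) = 0.0824 / 0.2934 = 0.2808.
θ − 97° = arccos(√0.2808) = 58.0°, giving θ ≈ 97 + 58.0 = 155.0°.

θ ≈ 155°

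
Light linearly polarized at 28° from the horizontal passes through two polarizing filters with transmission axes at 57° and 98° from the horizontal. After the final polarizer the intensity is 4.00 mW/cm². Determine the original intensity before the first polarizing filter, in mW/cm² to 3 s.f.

I₀ ≈ 9.18 mW/cm²

I₁ = I₀ cos²(57° − 28°) = I₀ cos²(29°) = 0.765 I₀.
I₂ = I₁ cos²(98° − 57°) = 0.765 I₀ · cos²(41°) = 0.4357 I₀.
So 4.00 mW/cm² = 0.4357 I₀, giving I₀ = 4.00/0.4357 = 9.18 mW/cm².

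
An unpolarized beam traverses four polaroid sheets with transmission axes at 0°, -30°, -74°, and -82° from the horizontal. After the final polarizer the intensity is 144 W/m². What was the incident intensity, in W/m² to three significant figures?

I₀ ≈ 757 W/m²

Unpolarized light through the first polarizer → I₁ = ½ I₀, now polarized at 0°.
I₂ = I₁ cos²(-30° − 0°) = 0.5 I₀ · cos²(30°) = 0.375 I₀.
I₃ = I₂ cos²(-74° + 30°) = 0.375 I₀ · cos²(44°) = 0.194 I₀.
I₄ = I₃ cos²(-82° + 74°) = 0.194 I₀ · cos²(8°) = 0.1903 I₀.
So 144 W/m² = 0.1903 I₀, giving I₀ = 144/0.1903 = 756.8 W/m².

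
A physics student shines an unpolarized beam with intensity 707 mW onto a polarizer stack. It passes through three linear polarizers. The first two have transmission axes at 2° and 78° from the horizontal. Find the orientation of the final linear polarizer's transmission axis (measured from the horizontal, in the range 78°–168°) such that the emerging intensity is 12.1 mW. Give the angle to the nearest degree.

Unpolarized light through the first polarizer → I₁ = ½ I₀, now polarized at 2°.
I₂ = I₁ cos²(78° − 2°) = 0.5 I₀ · cos²(76°) = 0.02926 I₀.
Target fraction: 12.1 / 707 mW = 0.01711 of I₀.
Need I₃/I₀ = 0.01711, so cos²(θ − 78°) = 0.01711 / 0.02926 = 0.5849.
θ − 78° = arccos(√0.5849) = 40.1°, giving θ ≈ 78 + 40.1 = 118.1°.

θ ≈ 118°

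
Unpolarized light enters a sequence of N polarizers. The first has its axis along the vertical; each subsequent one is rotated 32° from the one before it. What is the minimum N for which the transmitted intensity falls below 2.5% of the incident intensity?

N = 11

First polarizer halves the unpolarized light: factor 1/2.
Each further stage multiplies by cos²(32°) = 0.7192.
After N polarizers: T = 0.5·0.7192^(N−1). Require T < 0.025 ⇒ N−1 > ln(0.025/0.5)/ln(0.7192) = 9.09, so N−1 ≥ 10 and N = 11.
Check: N=11 gives T = 0.01851 < 0.025; N=10 gives T = 0.02574.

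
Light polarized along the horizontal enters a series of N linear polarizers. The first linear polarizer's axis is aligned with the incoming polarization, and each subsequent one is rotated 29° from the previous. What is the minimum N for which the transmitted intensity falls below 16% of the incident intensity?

N = 8

First polarizer is aligned with the polarization: full transmission.
Each further stage multiplies by cos²(29°) = 0.765.
After N polarizers: T = 0.765^(N−1). Require T < 0.16 ⇒ N−1 > ln(0.16)/ln(0.765) = 6.84, so N−1 ≥ 7 and N = 8.
Check: N=8 gives T = 0.1533 < 0.16; N=7 gives T = 0.2004.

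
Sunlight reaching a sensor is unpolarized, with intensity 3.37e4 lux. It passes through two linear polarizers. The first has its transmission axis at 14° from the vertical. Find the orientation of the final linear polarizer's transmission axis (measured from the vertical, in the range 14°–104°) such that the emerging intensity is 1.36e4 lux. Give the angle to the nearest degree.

θ ≈ 40°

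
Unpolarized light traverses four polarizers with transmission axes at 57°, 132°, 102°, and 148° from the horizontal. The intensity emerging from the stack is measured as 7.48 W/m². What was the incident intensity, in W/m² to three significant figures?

Unpolarized light through the first polarizer → I₁ = ½ I₀, now polarized at 57°.
I₂ = I₁ cos²(132° − 57°) = 0.5 I₀ · cos²(75°) = 0.03349 I₀.
I₃ = I₂ cos²(102° − 132°) = 0.03349 I₀ · cos²(30°) = 0.02512 I₀.
I₄ = I₃ cos²(148° − 102°) = 0.02512 I₀ · cos²(46°) = 0.01212 I₀.
So 7.48 W/m² = 0.01212 I₀, giving I₀ = 7.48/0.01212 = 617.1 W/m².

I₀ ≈ 617 W/m²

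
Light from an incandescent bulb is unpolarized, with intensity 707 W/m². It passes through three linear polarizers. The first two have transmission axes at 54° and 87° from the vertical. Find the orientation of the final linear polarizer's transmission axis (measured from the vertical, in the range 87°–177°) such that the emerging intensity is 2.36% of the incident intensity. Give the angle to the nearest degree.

θ ≈ 162°

Unpolarized light through the first polarizer → I₁ = ½ I₀, now polarized at 54°.
I₂ = I₁ cos²(87° − 54°) = 0.5 I₀ · cos²(33°) = 0.3517 I₀.
Need I₃/I₀ = 0.0236, so cos²(θ − 87°) = 0.0236 / 0.3517 = 0.06711.
θ − 87° = arccos(√0.06711) = 75.0°, giving θ ≈ 87 + 75.0 = 162.0°.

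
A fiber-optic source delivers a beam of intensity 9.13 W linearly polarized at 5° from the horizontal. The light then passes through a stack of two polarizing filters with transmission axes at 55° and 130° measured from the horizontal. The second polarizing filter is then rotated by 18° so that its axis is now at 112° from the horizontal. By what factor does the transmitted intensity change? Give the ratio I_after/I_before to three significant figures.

I_new/I_old ≈ 4.43

Before rotation:
By Malus's law, I₁ = I₀ cos²(55° − 5°) = I₀ cos²(50°) = 0.4132 I₀.
I₂ = I₁ cos²(130° − 55°) = 0.4132 I₀ · cos²(75°) = 0.02768 I₀.
After rotation:
I₁ = I₀ cos²(55° − 5°) = I₀ cos²(50°) = 0.4132 I₀.
I₂ = I₁ cos²(112° − 55°) = 0.4132 I₀ · cos²(57°) = 0.1226 I₀.
Ratio = 0.1226 / 0.02768 = 4.428.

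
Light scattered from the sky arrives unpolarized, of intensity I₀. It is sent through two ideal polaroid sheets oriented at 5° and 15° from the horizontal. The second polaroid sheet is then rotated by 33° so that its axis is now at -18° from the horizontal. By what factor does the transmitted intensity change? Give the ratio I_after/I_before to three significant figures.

I_new/I_old ≈ 0.874

Before rotation:
Unpolarized light through the first polarizer → I₁ = ½ I₀, now polarized at 5°.
I₂ = I₁ cos²(15° − 5°) = 0.5 I₀ · cos²(10°) = 0.4849 I₀.
After rotation:
Unpolarized light through the first polarizer → I₁ = ½ I₀, now polarized at 5°.
I₂ = I₁ cos²(-18° − 5°) = 0.5 I₀ · cos²(23°) = 0.4237 I₀.
Ratio = 0.4237 / 0.4849 = 0.8737.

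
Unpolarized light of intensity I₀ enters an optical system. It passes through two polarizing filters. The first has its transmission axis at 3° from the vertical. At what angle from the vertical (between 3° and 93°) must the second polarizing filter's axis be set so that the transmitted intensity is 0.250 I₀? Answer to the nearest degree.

θ ≈ 48°

Unpolarized light through the first polarizer → I₁ = ½ I₀, now polarized at 3°.
Need I₂/I₀ = 0.25, so cos²(θ − 3°) = 0.25 / 0.5 = 0.5.
θ − 3° = arccos(√0.5) = 45.0°, giving θ ≈ 3 + 45.0 = 48.0°.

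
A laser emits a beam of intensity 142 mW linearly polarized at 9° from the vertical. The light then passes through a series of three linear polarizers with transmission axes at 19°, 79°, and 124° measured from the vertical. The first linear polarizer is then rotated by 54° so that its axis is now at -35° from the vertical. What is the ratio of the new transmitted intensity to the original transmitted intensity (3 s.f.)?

I_new/I_old ≈ 0.353

Before rotation:
By Malus's law, I₁ = I₀ cos²(19° − 9°) = I₀ cos²(10°) = 0.9698 I₀.
I₂ = I₁ cos²(79° − 19°) = 0.9698 I₀ · cos²(60°) = 0.2425 I₀.
I₃ = I₂ cos²(124° − 79°) = 0.2425 I₀ · cos²(45°) = 0.1212 I₀.
After rotation:
I₁ = I₀ cos²(-35° − 9°) = I₀ cos²(44°) = 0.5174 I₀.
Angle between axes 1 and 2: 66°. I₂ = 0.5174 I₀ · cos²(66°) = 0.0856 I₀.
I₃ = I₂ cos²(124° − 79°) = 0.0856 I₀ · cos²(45°) = 0.0428 I₀.
Ratio = 0.0428 / 0.1212 = 0.3531.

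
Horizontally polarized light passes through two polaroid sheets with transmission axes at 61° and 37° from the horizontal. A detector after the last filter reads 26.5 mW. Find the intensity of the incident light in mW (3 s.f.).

I₀ ≈ 135 mW

By Malus's law, I₁ = I₀ cos²(61° − 0°) = I₀ cos²(61°) = 0.235 I₀.
I₂ = I₁ cos²(37° − 61°) = 0.235 I₀ · cos²(24°) = 0.1962 I₀.
So 26.5 mW = 0.1962 I₀, giving I₀ = 26.5/0.1962 = 135.1 mW.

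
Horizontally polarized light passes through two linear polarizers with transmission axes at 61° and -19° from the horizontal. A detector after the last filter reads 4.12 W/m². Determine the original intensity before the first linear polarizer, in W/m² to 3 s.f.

By Malus's law, I₁ = I₀ cos²(61° − 0°) = I₀ cos²(61°) = 0.235 I₀.
I₂ = I₁ cos²(-19° − 61°) = 0.235 I₀ · cos²(80°) = 0.007087 I₀.
So 4.12 W/m² = 0.007087 I₀, giving I₀ = 4.12/0.007087 = 581.3 W/m².

I₀ ≈ 581 W/m²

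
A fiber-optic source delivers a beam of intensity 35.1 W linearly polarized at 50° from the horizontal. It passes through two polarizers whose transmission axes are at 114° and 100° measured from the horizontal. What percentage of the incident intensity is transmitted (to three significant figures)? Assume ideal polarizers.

I₁ = 35.1 W · cos²(64°) = 6.745 W.
I₂ = I₁ · cos²(14°) = 6.745 · 0.9415 = 6.35 W.
That is 18.09% of the incident intensity.

≈ 18.1%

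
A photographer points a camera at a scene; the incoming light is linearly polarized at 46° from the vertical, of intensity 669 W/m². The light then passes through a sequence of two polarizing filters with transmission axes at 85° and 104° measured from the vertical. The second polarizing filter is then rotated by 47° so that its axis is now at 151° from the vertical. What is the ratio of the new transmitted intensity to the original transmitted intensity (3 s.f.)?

Before rotation:
I₁ = I₀ cos²(85° − 46°) = I₀ cos²(39°) = 0.604 I₀.
I₂ = I₁ cos²(104° − 85°) = 0.604 I₀ · cos²(19°) = 0.5399 I₀.
After rotation:
I₁ = I₀ cos²(85° − 46°) = I₀ cos²(39°) = 0.604 I₀.
I₂ = I₁ cos²(151° − 85°) = 0.604 I₀ · cos²(66°) = 0.09992 I₀.
Ratio = 0.09992 / 0.5399 = 0.185.

I_new/I_old ≈ 0.185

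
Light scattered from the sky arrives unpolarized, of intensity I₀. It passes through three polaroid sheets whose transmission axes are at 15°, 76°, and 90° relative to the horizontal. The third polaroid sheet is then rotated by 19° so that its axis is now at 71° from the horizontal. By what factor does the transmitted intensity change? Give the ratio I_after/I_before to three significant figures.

I_new/I_old ≈ 1.05

Before rotation:
Unpolarized light through the first polarizer → I₁ = ½ I₀, now polarized at 15°.
I₂ = I₁ cos²(76° − 15°) = 0.5 I₀ · cos²(61°) = 0.1175 I₀.
I₃ = I₂ cos²(90° − 76°) = 0.1175 I₀ · cos²(14°) = 0.1106 I₀.
After rotation:
Unpolarized light through the first polarizer → I₁ = ½ I₀, now polarized at 15°.
I₂ = I₁ cos²(76° − 15°) = 0.5 I₀ · cos²(61°) = 0.1175 I₀.
I₃ = I₂ cos²(71° − 76°) = 0.1175 I₀ · cos²(5°) = 0.1166 I₀.
Ratio = 0.1166 / 0.1106 = 1.054.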